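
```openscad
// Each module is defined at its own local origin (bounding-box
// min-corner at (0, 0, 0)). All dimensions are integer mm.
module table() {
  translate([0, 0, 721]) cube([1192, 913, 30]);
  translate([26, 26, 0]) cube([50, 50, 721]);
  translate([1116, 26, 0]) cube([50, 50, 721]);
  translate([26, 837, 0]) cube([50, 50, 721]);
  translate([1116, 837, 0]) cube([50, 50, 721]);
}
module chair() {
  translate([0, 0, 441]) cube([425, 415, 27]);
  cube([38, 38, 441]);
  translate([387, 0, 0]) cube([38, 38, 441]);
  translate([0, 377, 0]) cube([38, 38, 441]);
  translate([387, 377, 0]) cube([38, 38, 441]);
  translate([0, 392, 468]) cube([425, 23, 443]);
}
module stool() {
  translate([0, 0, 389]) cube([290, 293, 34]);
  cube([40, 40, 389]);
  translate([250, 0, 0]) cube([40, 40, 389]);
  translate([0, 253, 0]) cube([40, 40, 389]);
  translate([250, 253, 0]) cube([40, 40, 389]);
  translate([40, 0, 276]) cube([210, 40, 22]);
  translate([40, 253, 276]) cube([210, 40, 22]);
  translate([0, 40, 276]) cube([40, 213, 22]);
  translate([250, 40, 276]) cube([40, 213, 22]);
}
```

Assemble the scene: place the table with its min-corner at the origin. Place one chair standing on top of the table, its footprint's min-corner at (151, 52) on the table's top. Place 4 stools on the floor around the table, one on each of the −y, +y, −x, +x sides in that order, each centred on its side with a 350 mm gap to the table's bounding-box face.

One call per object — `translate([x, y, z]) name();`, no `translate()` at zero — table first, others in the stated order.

table();
translate([151, 52, 751]) chair();
translate([451, -643, 0]) stool();
translate([451, 1263, 0]) stool();
translate([-640, 310, 0]) stool();
translate([1542, 310, 0]) stool();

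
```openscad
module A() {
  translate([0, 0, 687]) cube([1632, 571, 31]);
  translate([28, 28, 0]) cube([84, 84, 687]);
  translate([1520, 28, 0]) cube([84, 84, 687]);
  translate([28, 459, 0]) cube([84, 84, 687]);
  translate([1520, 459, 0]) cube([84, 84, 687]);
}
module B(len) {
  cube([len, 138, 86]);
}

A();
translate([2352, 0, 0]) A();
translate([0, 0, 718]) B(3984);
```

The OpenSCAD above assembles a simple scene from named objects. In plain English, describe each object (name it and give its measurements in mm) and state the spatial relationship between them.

A is a table with a 1632×571 mm rectangular top, 31 mm thick, top surface at z = 718 mm, supported by four 84×84 mm square legs, each inset 28 mm from the nearest pair of top edges, running from the floor.

B is a rectangular beam 3984 mm long (x), 138 mm deep (y), 86 mm thick (z).

The beam spans the tops of two tables placed 720 mm apart, resting at z = 718 mm.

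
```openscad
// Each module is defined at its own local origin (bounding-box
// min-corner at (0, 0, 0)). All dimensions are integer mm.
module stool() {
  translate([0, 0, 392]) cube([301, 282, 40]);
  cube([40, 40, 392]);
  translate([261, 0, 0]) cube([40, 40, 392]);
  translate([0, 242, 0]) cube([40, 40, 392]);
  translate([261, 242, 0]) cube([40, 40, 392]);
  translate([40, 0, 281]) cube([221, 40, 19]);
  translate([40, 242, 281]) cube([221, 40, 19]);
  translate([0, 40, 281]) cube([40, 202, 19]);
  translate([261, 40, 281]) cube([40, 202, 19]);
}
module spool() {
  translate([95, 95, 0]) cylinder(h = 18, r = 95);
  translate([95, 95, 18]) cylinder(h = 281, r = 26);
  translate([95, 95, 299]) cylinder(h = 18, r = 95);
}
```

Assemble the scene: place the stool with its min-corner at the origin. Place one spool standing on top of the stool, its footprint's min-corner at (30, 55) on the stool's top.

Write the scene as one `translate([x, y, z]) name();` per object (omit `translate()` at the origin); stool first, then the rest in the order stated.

stool();
translate([30, 55, 432]) spool();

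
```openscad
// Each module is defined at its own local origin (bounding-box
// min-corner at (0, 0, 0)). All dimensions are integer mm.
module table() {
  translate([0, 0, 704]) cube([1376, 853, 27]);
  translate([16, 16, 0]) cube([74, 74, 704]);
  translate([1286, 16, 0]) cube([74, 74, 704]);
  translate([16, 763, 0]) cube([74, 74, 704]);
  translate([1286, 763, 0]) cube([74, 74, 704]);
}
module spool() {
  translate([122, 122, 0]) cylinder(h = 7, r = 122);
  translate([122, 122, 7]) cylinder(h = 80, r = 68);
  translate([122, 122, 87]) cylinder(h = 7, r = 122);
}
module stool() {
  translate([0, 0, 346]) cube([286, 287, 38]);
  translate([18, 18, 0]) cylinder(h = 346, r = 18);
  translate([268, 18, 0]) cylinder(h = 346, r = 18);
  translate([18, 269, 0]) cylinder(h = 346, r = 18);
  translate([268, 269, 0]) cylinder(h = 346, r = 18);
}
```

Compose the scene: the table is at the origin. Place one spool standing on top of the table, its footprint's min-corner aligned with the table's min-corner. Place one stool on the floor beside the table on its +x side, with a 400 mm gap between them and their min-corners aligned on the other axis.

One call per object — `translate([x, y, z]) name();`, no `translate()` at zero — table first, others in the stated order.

table();
translate([0, 0, 731]) spool();
translate([1776, 0, 0]) stool();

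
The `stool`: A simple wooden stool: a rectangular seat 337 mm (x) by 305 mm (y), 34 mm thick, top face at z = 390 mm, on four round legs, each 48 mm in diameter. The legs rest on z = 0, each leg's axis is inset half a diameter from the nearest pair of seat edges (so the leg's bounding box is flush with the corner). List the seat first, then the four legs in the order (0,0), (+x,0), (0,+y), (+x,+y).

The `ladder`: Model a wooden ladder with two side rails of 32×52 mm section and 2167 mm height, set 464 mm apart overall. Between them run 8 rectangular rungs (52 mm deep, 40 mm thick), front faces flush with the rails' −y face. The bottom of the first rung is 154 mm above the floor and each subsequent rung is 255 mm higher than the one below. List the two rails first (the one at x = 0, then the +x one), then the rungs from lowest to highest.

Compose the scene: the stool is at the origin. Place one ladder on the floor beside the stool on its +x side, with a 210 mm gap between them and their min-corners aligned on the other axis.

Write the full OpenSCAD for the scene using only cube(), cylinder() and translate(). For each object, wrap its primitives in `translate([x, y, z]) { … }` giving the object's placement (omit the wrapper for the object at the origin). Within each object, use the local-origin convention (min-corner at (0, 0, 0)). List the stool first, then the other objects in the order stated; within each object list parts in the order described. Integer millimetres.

translate([0, 0, 356]) cube([337, 305, 34]);
translate([24, 24, 0]) cylinder(h = 356, r = 24);
translate([313, 24, 0]) cylinder(h = 356, r = 24);
translate([24, 281, 0]) cylinder(h = 356, r = 24);
translate([313, 281, 0]) cylinder(h = 356, r = 24);
translate([547, 0, 0]) {
  cube([32, 52, 2167]);
  translate([432, 0, 0]) cube([32, 52, 2167]);
  translate([32, 0, 154]) cube([400, 52, 40]);
  translate([32, 0, 409]) cube([400, 52, 40]);
  translate([32, 0, 664]) cube([400, 52, 40]);
  translate([32, 0, 919]) cube([400, 52, 40]);
  translate([32, 0, 1174]) cube([400, 52, 40]);
  translate([32, 0, 1429]) cube([400, 52, 40]);
  translate([32, 0, 1684]) cube([400, 52, 40]);
  translate([32, 0, 1939]) cube([400, 52, 40]);
}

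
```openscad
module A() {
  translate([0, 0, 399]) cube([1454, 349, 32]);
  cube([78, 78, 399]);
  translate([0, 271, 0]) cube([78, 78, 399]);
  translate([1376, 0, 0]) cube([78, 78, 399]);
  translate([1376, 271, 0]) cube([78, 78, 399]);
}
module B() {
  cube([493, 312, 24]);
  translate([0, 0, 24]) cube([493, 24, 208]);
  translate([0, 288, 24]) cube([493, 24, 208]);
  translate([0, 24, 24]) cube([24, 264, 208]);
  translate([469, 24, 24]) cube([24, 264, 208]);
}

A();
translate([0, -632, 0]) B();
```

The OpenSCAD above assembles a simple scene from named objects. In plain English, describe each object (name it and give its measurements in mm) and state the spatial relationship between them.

A is a long wooden bench with a 1454 mm (x) × 349 mm (y) seat, 32 mm thick, its top surface 431 mm above the floor. Four 78 mm square legs at the seat corners, flush with the edges, run from z = 0 to the seat underside.

B is an open storage box with external size 493×312×232 mm and wall thickness 24 mm (the base is also 24 mm thick). The base covers the whole footprint; the four walls stand on the base, with the y-facing walls full-width and the x-facing walls fitting between their inner faces.

The open box is on the floor beside the bench on its −y side.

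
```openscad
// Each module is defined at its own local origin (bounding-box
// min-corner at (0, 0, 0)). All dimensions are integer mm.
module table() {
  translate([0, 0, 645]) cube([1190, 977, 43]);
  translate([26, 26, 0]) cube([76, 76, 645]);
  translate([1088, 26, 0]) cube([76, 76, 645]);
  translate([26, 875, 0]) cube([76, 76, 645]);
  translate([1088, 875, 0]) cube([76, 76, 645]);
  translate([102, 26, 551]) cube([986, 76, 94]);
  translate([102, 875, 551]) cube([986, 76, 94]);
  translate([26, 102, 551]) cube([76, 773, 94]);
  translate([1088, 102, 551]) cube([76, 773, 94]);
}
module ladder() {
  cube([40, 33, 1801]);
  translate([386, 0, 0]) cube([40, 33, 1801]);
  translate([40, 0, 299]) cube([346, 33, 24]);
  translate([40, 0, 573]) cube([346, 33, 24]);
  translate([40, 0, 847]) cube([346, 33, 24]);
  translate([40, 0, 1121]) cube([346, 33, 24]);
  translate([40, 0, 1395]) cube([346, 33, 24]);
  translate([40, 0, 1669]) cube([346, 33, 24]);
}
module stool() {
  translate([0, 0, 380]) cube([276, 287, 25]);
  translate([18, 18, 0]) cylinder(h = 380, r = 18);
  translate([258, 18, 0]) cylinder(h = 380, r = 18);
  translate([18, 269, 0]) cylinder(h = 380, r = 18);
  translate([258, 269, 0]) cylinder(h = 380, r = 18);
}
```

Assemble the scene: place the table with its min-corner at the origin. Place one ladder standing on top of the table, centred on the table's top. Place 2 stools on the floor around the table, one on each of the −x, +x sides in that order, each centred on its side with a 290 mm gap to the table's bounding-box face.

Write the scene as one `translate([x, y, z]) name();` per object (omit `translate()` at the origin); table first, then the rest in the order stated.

table();
translate([382, 472, 688]) ladder();
translate([-566, 345, 0]) stool();
translate([1480, 345, 0]) stool();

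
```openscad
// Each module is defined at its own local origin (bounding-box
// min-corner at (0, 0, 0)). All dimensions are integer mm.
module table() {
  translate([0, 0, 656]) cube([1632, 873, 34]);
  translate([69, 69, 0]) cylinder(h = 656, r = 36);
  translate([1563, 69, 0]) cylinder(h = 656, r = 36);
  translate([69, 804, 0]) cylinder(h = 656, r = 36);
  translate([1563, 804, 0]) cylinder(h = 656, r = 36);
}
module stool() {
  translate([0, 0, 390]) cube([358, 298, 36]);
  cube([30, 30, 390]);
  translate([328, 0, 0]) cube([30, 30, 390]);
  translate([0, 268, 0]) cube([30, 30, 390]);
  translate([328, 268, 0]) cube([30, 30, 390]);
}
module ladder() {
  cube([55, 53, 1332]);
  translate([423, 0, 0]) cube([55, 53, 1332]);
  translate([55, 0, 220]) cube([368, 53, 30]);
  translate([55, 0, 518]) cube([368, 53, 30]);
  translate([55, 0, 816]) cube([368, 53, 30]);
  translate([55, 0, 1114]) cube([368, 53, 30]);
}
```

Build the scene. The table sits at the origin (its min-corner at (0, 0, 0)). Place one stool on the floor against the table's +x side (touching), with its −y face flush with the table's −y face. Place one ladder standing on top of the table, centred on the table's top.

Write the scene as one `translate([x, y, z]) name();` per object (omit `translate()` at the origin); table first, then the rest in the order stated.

table();
translate([1632, 0, 0]) stool();
translate([577, 410, 690]) ladder();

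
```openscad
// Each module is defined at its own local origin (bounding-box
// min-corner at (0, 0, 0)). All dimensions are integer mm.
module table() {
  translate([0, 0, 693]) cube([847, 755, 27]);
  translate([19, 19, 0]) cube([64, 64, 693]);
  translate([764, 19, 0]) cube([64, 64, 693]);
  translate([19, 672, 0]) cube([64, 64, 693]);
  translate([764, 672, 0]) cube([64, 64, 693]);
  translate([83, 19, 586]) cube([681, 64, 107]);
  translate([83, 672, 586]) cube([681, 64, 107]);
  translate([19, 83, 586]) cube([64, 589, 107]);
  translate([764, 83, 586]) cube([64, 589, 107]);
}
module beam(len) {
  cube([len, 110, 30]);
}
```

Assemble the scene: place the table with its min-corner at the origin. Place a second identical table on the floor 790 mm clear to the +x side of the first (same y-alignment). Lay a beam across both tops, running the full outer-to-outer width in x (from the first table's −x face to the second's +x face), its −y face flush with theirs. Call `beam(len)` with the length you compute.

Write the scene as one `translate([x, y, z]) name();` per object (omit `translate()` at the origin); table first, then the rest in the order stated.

table();
translate([1637, 0, 0]) table();
translate([0, 0, 720]) beam(2484);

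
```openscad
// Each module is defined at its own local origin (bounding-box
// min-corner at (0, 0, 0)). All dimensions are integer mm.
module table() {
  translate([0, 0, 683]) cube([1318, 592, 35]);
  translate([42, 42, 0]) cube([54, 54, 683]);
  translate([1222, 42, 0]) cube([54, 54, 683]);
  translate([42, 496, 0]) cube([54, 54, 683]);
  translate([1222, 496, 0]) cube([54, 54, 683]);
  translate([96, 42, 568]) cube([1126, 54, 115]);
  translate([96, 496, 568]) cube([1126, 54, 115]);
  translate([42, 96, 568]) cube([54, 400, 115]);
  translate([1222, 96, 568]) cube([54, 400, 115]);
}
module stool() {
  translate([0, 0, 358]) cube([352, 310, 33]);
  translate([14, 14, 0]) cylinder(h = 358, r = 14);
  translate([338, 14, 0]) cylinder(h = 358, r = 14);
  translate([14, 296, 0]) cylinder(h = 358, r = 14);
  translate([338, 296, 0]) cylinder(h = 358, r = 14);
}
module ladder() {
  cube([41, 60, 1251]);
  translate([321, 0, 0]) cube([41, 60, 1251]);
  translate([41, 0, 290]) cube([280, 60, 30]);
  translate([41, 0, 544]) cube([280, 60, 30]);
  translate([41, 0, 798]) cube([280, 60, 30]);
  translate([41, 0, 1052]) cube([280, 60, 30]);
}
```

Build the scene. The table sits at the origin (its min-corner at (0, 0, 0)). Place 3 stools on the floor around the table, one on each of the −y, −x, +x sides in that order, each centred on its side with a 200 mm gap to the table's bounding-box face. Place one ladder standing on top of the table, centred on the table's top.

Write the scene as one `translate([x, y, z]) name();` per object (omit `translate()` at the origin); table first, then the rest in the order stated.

table();
translate([483, -510, 0]) stool();
translate([-552, 141, 0]) stool();
translate([1518, 141, 0]) stool();
translate([478, 266, 718]) ladder();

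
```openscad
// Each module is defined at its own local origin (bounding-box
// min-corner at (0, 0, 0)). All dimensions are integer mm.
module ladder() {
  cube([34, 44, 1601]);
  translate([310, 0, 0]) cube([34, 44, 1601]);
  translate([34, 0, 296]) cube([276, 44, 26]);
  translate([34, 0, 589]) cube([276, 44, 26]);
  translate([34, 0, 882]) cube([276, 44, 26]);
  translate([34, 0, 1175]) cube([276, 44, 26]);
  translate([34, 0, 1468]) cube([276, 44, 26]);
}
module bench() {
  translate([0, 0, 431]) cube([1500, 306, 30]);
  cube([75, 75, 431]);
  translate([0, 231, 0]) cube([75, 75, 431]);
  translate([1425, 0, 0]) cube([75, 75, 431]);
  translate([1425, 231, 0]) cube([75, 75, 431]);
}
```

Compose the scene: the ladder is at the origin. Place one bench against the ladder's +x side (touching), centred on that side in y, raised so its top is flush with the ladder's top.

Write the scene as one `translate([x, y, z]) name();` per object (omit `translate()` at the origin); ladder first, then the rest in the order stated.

ladder();
translate([344, -131, 1140]) bench();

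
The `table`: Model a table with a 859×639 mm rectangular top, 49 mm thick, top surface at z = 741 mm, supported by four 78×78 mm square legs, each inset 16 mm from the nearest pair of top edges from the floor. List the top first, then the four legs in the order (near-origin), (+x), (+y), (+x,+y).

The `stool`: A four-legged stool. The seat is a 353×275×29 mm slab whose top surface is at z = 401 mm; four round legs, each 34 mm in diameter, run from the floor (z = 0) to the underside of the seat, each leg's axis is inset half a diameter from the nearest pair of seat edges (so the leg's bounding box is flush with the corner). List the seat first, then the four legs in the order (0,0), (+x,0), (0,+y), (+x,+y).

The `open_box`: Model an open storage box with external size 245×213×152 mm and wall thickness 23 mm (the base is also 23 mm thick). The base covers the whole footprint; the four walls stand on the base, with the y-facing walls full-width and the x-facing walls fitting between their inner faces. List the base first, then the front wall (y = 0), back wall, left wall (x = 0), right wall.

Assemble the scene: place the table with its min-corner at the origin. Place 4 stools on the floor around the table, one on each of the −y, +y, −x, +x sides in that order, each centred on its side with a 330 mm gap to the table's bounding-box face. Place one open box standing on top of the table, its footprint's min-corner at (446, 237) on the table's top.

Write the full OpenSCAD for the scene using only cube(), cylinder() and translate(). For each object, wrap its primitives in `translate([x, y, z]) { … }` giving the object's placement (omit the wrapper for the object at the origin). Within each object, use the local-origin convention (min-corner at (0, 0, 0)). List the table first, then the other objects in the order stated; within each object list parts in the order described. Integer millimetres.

translate([0, 0, 692]) cube([859, 639, 49]);
translate([16, 16, 0]) cube([78, 78, 692]);
translate([765, 16, 0]) cube([78, 78, 692]);
translate([16, 545, 0]) cube([78, 78, 692]);
translate([765, 545, 0]) cube([78, 78, 692]);
translate([253, -605, 0]) {
  translate([0, 0, 372]) cube([353, 275, 29]);
  translate([17, 17, 0]) cylinder(h = 372, r = 17);
  translate([336, 17, 0]) cylinder(h = 372, r = 17);
  translate([17, 258, 0]) cylinder(h = 372, r = 17);
  translate([336, 258, 0]) cylinder(h = 372, r = 17);
}
translate([253, 969, 0]) {
  translate([0, 0, 372]) cube([353, 275, 29]);
  translate([17, 17, 0]) cylinder(h = 372, r = 17);
  translate([336, 17, 0]) cylinder(h = 372, r = 17);
  translate([17, 258, 0]) cylinder(h = 372, r = 17);
  translate([336, 258, 0]) cylinder(h = 372, r = 17);
}
translate([-683, 182, 0]) {
  translate([0, 0, 372]) cube([353, 275, 29]);
  translate([17, 17, 0]) cylinder(h = 372, r = 17);
  translate([336, 17, 0]) cylinder(h = 372, r = 17);
  translate([17, 258, 0]) cylinder(h = 372, r = 17);
  translate([336, 258, 0]) cylinder(h = 372, r = 17);
}
translate([1189, 182, 0]) {
  translate([0, 0, 372]) cube([353, 275, 29]);
  translate([17, 17, 0]) cylinder(h = 372, r = 17);
  translate([336, 17, 0]) cylinder(h = 372, r = 17);
  translate([17, 258, 0]) cylinder(h = 372, r = 17);
  translate([336, 258, 0]) cylinder(h = 372, r = 17);
}
translate([446, 237, 741]) {
  cube([245, 213, 23]);
  translate([0, 0, 23]) cube([245, 23, 129]);
  translate([0, 190, 23]) cube([245, 23, 129]);
  translate([0, 23, 23]) cube([23, 167, 129]);
  translate([222, 23, 23]) cube([23, 167, 129]);
}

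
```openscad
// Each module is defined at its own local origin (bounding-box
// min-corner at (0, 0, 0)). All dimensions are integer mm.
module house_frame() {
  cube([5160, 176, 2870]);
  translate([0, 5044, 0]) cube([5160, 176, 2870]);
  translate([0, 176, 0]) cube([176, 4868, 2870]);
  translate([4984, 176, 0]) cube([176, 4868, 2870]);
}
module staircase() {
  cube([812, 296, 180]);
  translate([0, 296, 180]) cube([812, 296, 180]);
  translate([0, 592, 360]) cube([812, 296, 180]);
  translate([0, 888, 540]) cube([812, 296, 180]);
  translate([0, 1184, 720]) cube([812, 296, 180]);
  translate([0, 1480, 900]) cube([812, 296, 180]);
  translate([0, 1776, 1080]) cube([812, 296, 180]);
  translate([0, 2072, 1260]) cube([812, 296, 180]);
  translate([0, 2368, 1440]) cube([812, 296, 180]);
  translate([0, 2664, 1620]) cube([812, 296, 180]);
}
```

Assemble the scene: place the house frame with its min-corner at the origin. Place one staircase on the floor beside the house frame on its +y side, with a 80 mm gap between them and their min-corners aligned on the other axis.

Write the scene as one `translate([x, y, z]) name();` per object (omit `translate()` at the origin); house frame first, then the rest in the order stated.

house_frame();
translate([0, 5300, 0]) staircase();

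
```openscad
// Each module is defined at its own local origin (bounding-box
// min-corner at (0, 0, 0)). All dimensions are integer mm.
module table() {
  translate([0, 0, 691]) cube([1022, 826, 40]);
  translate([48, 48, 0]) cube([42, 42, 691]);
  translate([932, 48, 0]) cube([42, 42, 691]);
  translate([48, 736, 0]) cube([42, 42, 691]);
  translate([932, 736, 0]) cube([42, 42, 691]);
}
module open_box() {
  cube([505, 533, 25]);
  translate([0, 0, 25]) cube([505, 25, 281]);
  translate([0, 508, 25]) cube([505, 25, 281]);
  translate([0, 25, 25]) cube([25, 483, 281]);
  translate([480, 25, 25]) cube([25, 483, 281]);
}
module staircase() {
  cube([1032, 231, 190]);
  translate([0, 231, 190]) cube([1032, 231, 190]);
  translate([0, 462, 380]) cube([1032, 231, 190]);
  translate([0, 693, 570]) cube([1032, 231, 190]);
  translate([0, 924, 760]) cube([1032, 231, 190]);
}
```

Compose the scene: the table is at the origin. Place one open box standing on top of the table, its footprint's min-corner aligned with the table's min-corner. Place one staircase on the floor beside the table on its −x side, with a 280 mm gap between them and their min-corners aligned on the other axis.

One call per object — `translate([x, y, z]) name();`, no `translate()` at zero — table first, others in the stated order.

table();
translate([0, 0, 731]) open_box();
translate([-1312, 0, 0]) staircase();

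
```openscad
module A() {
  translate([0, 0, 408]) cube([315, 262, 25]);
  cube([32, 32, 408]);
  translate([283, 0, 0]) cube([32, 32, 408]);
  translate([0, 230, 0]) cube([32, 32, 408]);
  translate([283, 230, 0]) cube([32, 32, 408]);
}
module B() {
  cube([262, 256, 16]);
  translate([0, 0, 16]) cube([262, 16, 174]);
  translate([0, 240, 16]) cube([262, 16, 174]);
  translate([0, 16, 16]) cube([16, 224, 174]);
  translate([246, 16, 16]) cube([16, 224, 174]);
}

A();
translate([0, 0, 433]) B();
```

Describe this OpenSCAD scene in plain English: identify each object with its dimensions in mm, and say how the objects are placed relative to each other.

A is a four-legged stool. The seat is a 315×262×25 mm slab whose top surface is at z = 433 mm; four square legs, each 32×32 mm in cross-section, run from the floor (z = 0) to the underside of the seat, each flush with a corner of the seat.

B is an open-topped rectangular box: outside dimensions 262×256×190 mm, with a uniform wall and base thickness of 16 mm. The base is a full 262×256 slab on the floor; four walls sit on top of the base. The front and back walls (the −y and +y sides) span the full width; the two side walls fit between them.

The open box is on top of the stool.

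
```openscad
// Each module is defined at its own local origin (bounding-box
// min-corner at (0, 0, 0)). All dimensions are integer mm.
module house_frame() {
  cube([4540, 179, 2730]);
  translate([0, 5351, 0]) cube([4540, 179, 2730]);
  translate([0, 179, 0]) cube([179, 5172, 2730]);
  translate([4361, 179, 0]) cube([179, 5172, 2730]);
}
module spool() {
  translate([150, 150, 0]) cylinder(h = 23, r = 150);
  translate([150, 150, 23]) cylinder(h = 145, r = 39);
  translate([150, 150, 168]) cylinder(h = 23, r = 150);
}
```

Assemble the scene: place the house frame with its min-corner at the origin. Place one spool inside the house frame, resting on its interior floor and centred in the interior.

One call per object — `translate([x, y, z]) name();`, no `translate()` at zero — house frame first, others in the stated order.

house_frame();
translate([2120, 2615, 0]) spool();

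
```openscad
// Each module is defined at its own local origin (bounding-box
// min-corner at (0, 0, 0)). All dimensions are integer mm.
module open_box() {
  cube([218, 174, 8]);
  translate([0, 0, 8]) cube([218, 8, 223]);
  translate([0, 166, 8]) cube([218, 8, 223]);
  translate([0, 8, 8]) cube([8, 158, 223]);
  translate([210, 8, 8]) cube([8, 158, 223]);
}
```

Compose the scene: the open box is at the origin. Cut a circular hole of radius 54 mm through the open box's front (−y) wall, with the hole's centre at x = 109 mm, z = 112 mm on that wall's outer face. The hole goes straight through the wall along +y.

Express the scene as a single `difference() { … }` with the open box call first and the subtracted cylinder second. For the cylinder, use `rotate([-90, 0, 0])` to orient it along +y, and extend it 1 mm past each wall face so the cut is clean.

difference() {
  open_box();
  translate([109, -1, 112]) rotate([-90, 0, 0]) cylinder(h = 10, r = 54);
}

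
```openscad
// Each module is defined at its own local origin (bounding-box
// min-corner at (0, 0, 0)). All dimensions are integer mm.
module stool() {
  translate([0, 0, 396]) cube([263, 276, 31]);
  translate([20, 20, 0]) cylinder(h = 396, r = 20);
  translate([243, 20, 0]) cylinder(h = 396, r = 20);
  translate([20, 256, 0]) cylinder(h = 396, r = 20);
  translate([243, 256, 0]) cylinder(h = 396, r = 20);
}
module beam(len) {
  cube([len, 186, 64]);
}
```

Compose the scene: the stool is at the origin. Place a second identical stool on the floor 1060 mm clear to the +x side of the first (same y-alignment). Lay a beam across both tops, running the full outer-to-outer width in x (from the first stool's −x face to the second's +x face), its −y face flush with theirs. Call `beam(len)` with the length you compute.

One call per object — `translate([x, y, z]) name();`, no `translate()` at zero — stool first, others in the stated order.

stool();
translate([1323, 0, 0]) stool();
translate([0, 0, 427]) beam(1586);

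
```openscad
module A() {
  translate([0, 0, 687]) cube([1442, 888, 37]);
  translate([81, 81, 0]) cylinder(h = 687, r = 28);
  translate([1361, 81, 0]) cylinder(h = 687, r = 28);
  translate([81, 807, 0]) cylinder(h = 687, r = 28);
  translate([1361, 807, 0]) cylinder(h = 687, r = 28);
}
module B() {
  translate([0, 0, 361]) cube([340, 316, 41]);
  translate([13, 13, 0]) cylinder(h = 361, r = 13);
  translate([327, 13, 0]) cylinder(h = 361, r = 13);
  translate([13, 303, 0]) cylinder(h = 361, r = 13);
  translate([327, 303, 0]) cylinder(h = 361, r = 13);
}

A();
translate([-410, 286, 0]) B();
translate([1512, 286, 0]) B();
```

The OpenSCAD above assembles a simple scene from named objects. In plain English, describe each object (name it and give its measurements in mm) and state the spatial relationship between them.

A is a table: top 1442 mm (x) × 888 mm (y), 37 mm thick, upper face at z = 724 mm, on four round legs of 56 mm diameter, each leg's bounding box inset 53 mm from the nearest pair of top edges, running from z = 0 to the bottom of the top.

B is a four-legged stool. The seat is 340×316 mm, 41 mm thick, top at z = 402 mm. It stands on four round legs, each 26 mm in diameter, from z = 0 to the seat underside, each leg's axis is inset half a diameter from the nearest pair of seat edges (so the leg's bounding box is flush with the corner).

Two stools sit around the table at the −x, +x sides.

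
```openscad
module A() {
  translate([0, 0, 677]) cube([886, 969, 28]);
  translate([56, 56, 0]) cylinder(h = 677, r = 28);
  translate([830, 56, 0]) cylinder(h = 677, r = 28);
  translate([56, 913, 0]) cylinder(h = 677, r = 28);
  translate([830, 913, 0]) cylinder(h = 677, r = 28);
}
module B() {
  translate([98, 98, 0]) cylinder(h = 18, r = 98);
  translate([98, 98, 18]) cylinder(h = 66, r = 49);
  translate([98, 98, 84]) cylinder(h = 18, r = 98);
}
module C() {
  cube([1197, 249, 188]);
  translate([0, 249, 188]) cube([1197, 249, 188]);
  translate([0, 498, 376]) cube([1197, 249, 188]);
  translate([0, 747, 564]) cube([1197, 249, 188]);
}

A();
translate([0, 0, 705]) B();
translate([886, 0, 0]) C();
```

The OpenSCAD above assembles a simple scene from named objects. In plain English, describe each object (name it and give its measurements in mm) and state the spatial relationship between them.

A is a table with a 886×969 mm rectangular top, 28 mm thick, top surface at z = 705 mm, supported by four round legs of 56 mm diameter, each leg's bounding box inset 28 mm from the nearest pair of top edges, running from the floor.

B is a spool: two coaxial disc flanges of radius 98 mm and thickness 18 mm, joined by a core cylinder of radius 49 mm and height 66 mm. The lower flange rests on z = 0 and the three cylinders share a vertical axis.

C is a run of 4 identical solid stair steps. Each tread is 1197×249 mm and each step block is 188 mm high. Step 1 rests on the floor; step k is offset from step 1 by (k−1)×249 mm in y and (k−1)×188 mm in z.

The spool is on top of the table. The staircase is against the table's +x side, with their −y faces flush.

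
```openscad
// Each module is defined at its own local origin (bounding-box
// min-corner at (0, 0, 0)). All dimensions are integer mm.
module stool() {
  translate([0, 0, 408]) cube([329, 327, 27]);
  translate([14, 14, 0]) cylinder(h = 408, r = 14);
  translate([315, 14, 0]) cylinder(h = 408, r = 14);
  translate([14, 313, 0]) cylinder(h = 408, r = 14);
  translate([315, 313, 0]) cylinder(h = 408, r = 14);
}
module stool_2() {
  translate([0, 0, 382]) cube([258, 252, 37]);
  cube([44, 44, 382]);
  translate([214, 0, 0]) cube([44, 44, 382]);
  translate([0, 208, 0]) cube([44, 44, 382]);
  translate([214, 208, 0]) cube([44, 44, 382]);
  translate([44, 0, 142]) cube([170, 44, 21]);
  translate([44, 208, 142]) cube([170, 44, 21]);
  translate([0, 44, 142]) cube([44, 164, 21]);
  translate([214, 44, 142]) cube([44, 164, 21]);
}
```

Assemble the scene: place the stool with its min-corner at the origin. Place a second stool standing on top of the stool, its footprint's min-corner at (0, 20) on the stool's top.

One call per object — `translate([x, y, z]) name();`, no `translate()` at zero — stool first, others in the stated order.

stool();
translate([0, 20, 435]) stool_2();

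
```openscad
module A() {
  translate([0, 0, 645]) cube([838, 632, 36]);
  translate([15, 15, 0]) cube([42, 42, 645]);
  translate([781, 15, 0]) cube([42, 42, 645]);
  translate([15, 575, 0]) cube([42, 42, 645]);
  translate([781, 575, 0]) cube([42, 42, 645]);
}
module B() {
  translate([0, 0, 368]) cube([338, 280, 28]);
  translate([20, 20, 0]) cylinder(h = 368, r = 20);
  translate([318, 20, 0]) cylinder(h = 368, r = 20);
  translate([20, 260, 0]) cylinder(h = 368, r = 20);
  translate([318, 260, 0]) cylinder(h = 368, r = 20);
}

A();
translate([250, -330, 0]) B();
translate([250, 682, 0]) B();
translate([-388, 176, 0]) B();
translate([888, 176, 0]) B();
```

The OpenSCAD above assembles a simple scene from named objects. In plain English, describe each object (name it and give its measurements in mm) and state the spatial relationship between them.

A is a table: top 838 mm (x) × 632 mm (y), 36 mm thick, upper face at z = 681 mm, on four 42×42 mm square legs, each inset 15 mm from the nearest pair of top edges, running from z = 0 to the bottom of the top.

B is a four-legged stool. The seat is a 338×280×28 mm slab whose top surface is at z = 396 mm; four round legs, each 40 mm in diameter, run from the floor (z = 0) to the underside of the seat, each leg's axis is inset half a diameter from the nearest pair of seat edges (so the leg's bounding box is flush with the corner).

Four stools sit around the table at the −y, +y, −x, +x sides.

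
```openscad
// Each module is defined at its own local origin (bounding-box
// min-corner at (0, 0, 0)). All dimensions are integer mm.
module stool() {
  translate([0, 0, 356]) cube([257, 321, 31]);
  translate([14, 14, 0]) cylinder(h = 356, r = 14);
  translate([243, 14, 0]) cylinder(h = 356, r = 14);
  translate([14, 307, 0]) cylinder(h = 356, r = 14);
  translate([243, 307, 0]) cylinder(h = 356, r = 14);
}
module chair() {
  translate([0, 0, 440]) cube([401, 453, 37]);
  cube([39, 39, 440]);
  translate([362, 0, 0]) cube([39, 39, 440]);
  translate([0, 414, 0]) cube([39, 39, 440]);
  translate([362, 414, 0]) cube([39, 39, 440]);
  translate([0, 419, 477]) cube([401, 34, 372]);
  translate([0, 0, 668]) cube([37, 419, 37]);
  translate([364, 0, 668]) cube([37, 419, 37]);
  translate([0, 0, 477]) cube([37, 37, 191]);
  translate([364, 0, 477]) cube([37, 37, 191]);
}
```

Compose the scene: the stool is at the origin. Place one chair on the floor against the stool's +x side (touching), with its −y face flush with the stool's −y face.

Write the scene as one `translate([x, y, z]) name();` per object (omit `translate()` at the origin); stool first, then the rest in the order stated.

stool();
translate([257, 0, 0]) chair();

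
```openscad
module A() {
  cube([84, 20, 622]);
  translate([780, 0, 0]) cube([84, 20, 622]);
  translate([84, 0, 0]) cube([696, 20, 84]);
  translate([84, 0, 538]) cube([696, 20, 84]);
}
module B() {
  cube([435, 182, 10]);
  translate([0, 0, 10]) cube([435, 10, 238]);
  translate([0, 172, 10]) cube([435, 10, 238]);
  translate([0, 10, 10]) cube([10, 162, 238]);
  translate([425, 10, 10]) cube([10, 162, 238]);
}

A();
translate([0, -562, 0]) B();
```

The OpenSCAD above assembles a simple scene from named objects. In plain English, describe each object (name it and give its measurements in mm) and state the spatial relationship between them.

A is a picture frame with a 696×454 mm rectangular opening (x by z) and a uniform 84 mm border on every side. Frame depth is 20 mm along y. It is built from two vertical stiles running the full outside height and two horizontal rails spanning the gap between the stiles.

B is an open-topped rectangular box: outside dimensions 435×182×248 mm, with a uniform wall and base thickness of 10 mm. The base is a full 435×182 slab on the floor; four walls sit on top of the base. The front and back walls (the −y and +y sides) span the full width; the two side walls fit between them.

The open box is on the floor beside the picture frame on its −y side.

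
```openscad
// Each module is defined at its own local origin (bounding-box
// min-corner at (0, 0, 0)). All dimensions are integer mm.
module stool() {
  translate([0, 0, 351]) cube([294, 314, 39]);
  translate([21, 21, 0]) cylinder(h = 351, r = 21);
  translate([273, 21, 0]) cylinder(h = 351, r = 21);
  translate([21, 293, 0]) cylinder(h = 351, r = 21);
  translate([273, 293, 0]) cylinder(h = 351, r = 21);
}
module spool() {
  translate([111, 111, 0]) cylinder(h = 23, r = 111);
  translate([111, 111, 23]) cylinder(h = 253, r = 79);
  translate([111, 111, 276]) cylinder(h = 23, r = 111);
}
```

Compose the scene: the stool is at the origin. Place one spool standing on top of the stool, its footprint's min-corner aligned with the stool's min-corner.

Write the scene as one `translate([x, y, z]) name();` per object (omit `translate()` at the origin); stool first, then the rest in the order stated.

stool();
translate([0, 0, 390]) spool();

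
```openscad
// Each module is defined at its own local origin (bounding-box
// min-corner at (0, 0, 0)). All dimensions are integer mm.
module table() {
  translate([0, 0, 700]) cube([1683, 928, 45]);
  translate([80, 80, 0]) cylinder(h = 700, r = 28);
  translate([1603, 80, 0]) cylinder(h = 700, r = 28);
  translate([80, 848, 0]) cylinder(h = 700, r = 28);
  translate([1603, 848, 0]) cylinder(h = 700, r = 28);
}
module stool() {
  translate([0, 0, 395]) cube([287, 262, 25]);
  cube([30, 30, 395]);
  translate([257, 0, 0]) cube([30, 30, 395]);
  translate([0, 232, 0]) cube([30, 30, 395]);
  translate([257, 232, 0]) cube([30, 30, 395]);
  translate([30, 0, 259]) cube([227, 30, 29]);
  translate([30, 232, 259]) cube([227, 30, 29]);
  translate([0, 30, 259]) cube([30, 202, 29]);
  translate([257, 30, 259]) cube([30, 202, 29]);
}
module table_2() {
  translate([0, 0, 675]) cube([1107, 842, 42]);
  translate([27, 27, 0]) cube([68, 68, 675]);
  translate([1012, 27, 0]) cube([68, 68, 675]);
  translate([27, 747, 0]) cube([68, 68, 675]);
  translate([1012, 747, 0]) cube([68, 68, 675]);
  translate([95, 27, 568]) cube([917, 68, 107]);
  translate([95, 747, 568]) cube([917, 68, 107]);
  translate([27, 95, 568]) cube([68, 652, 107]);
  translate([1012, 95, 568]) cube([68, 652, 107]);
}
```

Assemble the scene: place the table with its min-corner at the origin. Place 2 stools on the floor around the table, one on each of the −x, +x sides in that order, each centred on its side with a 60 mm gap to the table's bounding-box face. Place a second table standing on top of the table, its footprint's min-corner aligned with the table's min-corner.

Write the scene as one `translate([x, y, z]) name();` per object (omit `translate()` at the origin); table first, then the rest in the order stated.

table();
translate([-347, 333, 0]) stool();
translate([1743, 333, 0]) stool();
translate([0, 0, 745]) table_2();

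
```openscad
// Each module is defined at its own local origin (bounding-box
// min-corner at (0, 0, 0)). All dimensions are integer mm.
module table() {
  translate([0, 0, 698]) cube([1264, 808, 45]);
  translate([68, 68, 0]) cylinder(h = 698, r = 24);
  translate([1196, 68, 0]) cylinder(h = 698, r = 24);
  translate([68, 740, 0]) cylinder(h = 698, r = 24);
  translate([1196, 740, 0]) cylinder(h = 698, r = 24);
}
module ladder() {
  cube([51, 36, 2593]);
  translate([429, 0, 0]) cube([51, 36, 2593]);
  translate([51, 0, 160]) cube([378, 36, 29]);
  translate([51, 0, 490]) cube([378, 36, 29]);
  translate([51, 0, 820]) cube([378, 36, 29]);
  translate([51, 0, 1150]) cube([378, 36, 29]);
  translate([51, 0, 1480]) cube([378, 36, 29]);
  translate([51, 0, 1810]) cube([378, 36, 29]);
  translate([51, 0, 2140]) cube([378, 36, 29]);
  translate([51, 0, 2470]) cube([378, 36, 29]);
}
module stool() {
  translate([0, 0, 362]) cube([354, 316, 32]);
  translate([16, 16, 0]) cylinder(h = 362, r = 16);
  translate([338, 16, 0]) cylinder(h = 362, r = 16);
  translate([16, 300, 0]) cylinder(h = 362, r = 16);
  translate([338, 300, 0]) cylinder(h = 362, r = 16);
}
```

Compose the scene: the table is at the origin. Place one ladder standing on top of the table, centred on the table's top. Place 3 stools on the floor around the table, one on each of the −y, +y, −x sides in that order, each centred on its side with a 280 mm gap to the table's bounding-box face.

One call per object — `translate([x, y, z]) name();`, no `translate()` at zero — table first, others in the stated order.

table();
translate([392, 386, 743]) ladder();
translate([455, -596, 0]) stool();
translate([455, 1088, 0]) stool();
translate([-634, 246, 0]) stool();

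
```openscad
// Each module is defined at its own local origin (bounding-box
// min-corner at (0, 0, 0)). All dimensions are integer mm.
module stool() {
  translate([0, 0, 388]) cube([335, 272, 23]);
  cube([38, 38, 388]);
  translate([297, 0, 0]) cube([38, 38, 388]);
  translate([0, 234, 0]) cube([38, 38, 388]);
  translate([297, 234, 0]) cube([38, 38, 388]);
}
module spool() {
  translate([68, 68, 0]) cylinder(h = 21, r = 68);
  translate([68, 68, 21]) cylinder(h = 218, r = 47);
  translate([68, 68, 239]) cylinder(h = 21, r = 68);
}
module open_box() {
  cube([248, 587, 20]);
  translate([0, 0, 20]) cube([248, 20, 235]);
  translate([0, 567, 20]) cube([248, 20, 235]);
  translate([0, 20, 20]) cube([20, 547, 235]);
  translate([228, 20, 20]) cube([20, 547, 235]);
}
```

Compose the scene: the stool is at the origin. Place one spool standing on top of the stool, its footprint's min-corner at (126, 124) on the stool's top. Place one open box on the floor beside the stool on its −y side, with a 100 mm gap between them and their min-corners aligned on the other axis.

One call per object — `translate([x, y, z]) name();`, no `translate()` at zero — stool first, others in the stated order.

stool();
translate([126, 124, 411]) spool();
translate([0, -687, 0]) open_box();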